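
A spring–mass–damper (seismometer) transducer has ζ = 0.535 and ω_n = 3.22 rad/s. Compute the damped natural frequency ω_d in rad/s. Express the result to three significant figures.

ω_d ≈ 2.72 rad/s

ω_d = ω_n√(1−ζ²) = 3.22·√0.714 = 2.72 rad/s.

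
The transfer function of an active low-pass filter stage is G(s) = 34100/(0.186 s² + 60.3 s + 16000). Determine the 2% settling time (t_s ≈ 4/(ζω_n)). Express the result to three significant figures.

t_s ≈ 0.0247 s

Dividing through by 0.186: denominator becomes s² + 324.2 s + 86020.
So ω_n = √86020 = 293 rad/s and ζ = 324.2/(2·293) = 0.553.
t_s ≈ 4/(ζω_n) = 0.0247 s.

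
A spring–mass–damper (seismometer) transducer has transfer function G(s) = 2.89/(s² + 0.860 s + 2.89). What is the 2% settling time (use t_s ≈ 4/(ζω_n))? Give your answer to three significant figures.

Comparing the denominator to s² + 2ζω_n s + ω_n²: ω_n = √2.89 = 1.70 rad/s, and 2ζω_n = 0.860 so ζ = 0.860/(2·1.70) = 0.253.
t_s ≈ 4/(ζω_n) = 4/(0.253·1.70) = 9.30 s.

t_s ≈ 9.30 s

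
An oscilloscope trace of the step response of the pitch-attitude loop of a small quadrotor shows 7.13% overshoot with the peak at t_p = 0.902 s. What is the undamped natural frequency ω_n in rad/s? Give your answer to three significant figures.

ω_n ≈ 4.55 rad/s

From the overshoot, ζ = −ln(OS)/√(π²+ln²(OS)) = 0.643.
From t_p = π/ω_d, ω_d = π/0.902 = 3.48 rad/s, so ω_n = ω_d/√(1−ζ²) = 4.55 rad/s.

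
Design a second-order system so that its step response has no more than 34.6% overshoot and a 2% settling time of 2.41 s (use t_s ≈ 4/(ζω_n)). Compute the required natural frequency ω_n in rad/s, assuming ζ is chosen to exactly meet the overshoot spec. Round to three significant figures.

ω_n ≈ 5.19 rad/s

From %OS = 100·exp(−πζ/√(1−ζ²)), invert to get ζ = −ln(OS)/√(π² + ln²(OS)) with OS = 0.346.
−ln 0.346 = 1.061, so ζ = 1.061/√(π² + 1.126) = 0.320.
Then ω_n = 4/(ζ t_s) = 4/(0.320 × 2.41) = 5.19 rad/s.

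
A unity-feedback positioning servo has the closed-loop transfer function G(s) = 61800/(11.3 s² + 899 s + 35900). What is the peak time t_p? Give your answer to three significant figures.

t_p ≈ 0.0787 s

Dividing through by 11.3: denominator becomes s² + 79.56 s + 3177.
So ω_n = √3177 = 56.4 rad/s and ζ = 79.56/(2·56.4) = 0.706.
ω_d = 56.4·√(1 − 0.706²) = 39.9 rad/s. t_p = π/ω_d = 0.0787 s.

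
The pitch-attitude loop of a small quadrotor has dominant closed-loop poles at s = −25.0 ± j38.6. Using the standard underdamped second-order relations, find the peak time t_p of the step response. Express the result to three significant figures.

t_p ≈ 0.0814 s

t_p = π/ω_d with ω_d = 38.6 (the imaginary part), so t_p = 0.0814 s.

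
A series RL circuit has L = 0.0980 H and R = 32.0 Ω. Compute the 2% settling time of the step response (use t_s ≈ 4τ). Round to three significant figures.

τ = L/R = 0.0980/32.0 = 0.00306 s.
t_s ≈ 4τ = 0.0123 s.

t_s ≈ 0.0123 s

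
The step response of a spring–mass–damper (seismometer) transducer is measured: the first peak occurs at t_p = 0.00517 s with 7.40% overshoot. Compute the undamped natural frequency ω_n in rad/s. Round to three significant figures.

ω_n ≈ 789 rad/s

The overshoot fixes ζ = −ln(OS)/√(π²+ln²(OS)) = 0.638.
t_p = π/ω_d ⇒ ω_d = 608 rad/s; then ω_n = ω_d/√(1−ζ²) = 789 rad/s.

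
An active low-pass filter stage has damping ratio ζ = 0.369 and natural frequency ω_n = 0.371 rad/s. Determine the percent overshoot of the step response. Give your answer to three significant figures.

%OS ≈ 28.7%

For an underdamped second-order system, %OS = 100·exp(−πζ/√(1−ζ²)).
πζ/√(1−ζ²) = π·0.369/√(1−0.136) = 1.247, so %OS = 100·e^(−1.247) = 28.7%.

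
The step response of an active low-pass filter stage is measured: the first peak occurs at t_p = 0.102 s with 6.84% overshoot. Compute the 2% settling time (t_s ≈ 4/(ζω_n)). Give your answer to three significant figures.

t_s ≈ 0.152 s

ζ from %OS: ζ = |ln 0.0684|/√(π²+ln²0.0684) = 0.649.
From t_p = π/ω_d, ω_d = π/0.102 = 30.8 rad/s, so ω_n = ω_d/√(1−ζ²) = 40.5 rad/s.
t_s ≈ 4/(ζω_n) = 4/(0.649·40.5) = 0.152 s.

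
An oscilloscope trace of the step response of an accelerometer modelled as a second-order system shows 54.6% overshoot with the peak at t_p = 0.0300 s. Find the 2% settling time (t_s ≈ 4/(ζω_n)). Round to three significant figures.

The overshoot fixes ζ = −ln(OS)/√(π²+ln²(OS)) = 0.189.
t_p = π/ω_d ⇒ ω_d = 105 rad/s; then ω_n = ω_d/√(1−ζ²) = 107 rad/s.
t_s ≈ 4/(ζω_n) = 4/(0.189·107) = 0.198 s.

t_s ≈ 0.198 s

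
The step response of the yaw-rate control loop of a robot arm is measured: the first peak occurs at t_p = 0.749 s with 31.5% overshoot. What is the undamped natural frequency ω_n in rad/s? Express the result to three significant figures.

The overshoot fixes ζ = −ln(OS)/√(π²+ln²(OS)) = 0.345.
t_p = π/ω_d ⇒ ω_d = 4.19 rad/s; then ω_n = ω_d/√(1−ζ²) = 4.47 rad/s.

ω_n ≈ 4.47 rad/s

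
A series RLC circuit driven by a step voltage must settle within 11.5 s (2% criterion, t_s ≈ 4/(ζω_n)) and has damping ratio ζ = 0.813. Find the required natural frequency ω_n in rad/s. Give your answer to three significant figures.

ω_n ≈ 0.428 rad/s

Rearranging t_s ≈ 4/(ζω_n) gives ω_n = 4/(ζ·t_s) = 4/(0.813 × 11.5) = 0.428 rad/s.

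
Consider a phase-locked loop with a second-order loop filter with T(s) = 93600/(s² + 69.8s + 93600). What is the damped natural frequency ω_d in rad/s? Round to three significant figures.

Comparing the denominator to s² + 2ζω_n s + ω_n²: ω_n = √93600 = 306 rad/s, and 2ζω_n = 69.8 so ζ = 69.8/(2·306) = 0.114.
The damped frequency ω_d = ω_n√(1−ζ²) = 304 rad/s.

ω_d ≈ 304 rad/s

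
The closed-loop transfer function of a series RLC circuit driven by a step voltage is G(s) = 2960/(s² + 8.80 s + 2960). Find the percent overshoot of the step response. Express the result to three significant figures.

Comparing the denominator to s² + 2ζω_n s + ω_n²: ω_n = √2960 = 54.4 rad/s, and 2ζω_n = 8.80 so ζ = 8.80/(2·54.4) = 0.0809.
%OS = 100 e^{−πζ/√(1−ζ²)} with ζ = 0.0809 gives 77.5%.

%OS ≈ 77.5%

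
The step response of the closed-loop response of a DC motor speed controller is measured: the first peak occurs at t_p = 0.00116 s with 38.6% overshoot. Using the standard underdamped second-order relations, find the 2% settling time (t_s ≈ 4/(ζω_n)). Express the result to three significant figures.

The overshoot fixes ζ = −ln(OS)/√(π²+ln²(OS)) = 0.290.
t_p = π/ω_d ⇒ ω_d = 2710 rad/s; then ω_n = ω_d/√(1−ζ²) = 2830 rad/s.
t_s ≈ 4/(ζω_n) = 4/(0.290·2830) = 0.00487 s.

t_s ≈ 0.00487 s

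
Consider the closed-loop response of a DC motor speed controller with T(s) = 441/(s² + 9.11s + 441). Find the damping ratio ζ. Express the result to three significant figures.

ζ ≈ 0.217

ω_n = √441 = 21.0 rad/s; ζ = 9.11/(2·21.0) = 0.217.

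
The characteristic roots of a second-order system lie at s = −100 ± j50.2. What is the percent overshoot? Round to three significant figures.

%OS ≈ 0.191%

The poles are at −σ ± jω_d with σ = 100 and ω_d = 50.2, so ω_n = √(σ²+ω_d²) = 112 rad/s and ζ = σ/ω_n = 0.894.
%OS = 100 e^{−πζ/√(1−ζ²)} with ζ = 0.894 gives 0.191%.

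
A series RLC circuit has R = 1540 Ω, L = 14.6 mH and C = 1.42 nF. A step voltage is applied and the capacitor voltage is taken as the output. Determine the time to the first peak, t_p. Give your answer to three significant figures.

t_p ≈ 0.0000147 s

For a series RLC circuit (capacitor voltage as output), ω_n = 1/√(LC) = 1/√(14.6 mH · 1.42 nF) = 220000 rad/s.
ζ = (R/2)·√(C/L) = (1540/2)·√(1.42 nF/14.6 mH) = 0.240.
The damped frequency ω_d = ω_n√(1−ζ²) = 213000 rad/s. t_p = π/ω_d = 0.0000147 s.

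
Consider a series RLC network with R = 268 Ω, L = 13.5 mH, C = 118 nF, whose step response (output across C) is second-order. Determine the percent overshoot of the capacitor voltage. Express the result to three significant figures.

%OS ≈ 25.8%

For a series RLC circuit (capacitor voltage as output), ω_n = 1/√(LC) = 1/√(13.5 mH · 118 nF) = 25100 rad/s.
ζ = (R/2)·√(C/L) = (268/2)·√(118 nF/13.5 mH) = 0.396.
Overshoot: exp(−π·0.396/√(1−0.396²)) = 0.258, i.e. 25.8%.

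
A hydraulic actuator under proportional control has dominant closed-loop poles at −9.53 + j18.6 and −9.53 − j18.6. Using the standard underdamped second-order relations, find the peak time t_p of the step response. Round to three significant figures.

t_p ≈ 0.169 s

t_p = π/ω_d with ω_d = 18.6 (the imaginary part), so t_p = 0.169 s.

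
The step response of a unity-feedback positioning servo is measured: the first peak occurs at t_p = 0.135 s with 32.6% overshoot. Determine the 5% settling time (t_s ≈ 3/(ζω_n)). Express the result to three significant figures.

t_s ≈ 0.361 s

ζ from %OS: ζ = |ln 0.326|/√(π²+ln²0.326) = 0.336.
t_p = π/ω_d ⇒ ω_d = 23.3 rad/s; then ω_n = ω_d/√(1−ζ²) = 24.7 rad/s.
t_s ≈ 3/(ζω_n) = 3/(0.336·24.7) = 0.361 s.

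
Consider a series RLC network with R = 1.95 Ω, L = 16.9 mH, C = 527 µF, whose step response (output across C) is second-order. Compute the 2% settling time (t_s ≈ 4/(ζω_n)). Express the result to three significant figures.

t_s ≈ 0.0693 s

For a series RLC circuit (capacitor voltage as output), ω_n = 1/√(LC) = 1/√(16.9 mH · 527 µF) = 335 rad/s.
ζ = (R/2)·√(C/L) = (1.95/2)·√(527 µF/16.9 mH) = 0.172.
t_s ≈ 4/(ζω_n) = 0.0693 s.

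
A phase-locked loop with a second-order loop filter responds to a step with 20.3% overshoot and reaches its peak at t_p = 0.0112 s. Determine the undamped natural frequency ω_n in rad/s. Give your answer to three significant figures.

ω_n ≈ 315 rad/s

The overshoot fixes ζ = −ln(OS)/√(π²+ln²(OS)) = 0.453.
From t_p = π/ω_d, ω_d = π/0.0112 = 280 rad/s, so ω_n = ω_d/√(1−ζ²) = 315 rad/s.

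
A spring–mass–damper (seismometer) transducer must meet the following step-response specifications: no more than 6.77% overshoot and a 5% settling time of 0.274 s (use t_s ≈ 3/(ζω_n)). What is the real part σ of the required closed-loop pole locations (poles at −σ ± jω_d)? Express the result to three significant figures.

The settling-time spec alone fixes σ = ζω_n = 3/t_s = 3/0.274 = 10.9.
(Overshoot then fixes ζ = 0.651 and hence ω_d = σ·√(1−ζ²)/ζ = 12.8 rad/s.)

σ ≈ 10.9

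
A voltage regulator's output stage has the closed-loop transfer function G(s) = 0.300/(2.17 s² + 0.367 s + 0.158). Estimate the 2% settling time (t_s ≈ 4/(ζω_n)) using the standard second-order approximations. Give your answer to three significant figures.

Dividing through by 2.17: denominator becomes s² + 0.1691 s + 0.07281.
So ω_n = √0.07281 = 0.270 rad/s and ζ = 0.1691/(2·0.270) = 0.313.
t_s ≈ 4/(ζω_n) = 47.3 s.

t_s ≈ 47.3 s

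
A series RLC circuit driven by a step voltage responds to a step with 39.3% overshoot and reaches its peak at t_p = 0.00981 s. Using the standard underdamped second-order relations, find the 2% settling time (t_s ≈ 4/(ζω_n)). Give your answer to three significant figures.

t_s ≈ 0.0420 s

The overshoot fixes ζ = −ln(OS)/√(π²+ln²(OS)) = 0.285.
t_p = π/ω_d ⇒ ω_d = 320 rad/s; then ω_n = ω_d/√(1−ζ²) = 334 rad/s.
t_s ≈ 4/(ζω_n) = 4/(0.285·334) = 0.0420 s.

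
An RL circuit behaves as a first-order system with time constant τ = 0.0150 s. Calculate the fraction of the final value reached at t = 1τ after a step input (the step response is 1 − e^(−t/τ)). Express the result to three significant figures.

y(t)/y_∞ = 1 − e^(−t/τ) = 1 − e^(−1) = 1 − e^(−1.00) = 0.632.

y/y_∞ ≈ 0.632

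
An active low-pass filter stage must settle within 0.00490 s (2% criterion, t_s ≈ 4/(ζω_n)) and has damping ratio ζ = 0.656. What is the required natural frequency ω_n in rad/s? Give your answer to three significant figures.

ω_n ≈ 1240 rad/s

Rearranging t_s ≈ 4/(ζω_n) gives ω_n = 4/(ζ·t_s) = 4/(0.656 × 0.00490) = 1240 rad/s.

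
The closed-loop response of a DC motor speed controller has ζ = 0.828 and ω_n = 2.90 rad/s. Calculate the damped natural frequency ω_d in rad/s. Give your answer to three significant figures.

ω_d ≈ 1.63 rad/s

ω_d = ω_n√(1−ζ²) = 2.90·√0.314 = 1.63 rad/s.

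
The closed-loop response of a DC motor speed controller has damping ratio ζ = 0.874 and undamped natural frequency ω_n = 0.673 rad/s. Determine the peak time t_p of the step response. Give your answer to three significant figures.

The damped frequency is ω_d = ω_n√(1−ζ²) = 0.673·√(1−0.764) = 0.327 rad/s.
Peak time t_p = π/ω_d = π/0.327 = 9.61 s.

t_p ≈ 9.61 s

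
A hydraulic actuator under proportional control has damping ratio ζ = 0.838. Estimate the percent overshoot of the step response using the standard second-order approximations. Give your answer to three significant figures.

For an underdamped second-order system, %OS = 100·exp(−πζ/√(1−ζ²)).
πζ/√(1−ζ²) = π·0.838/√(1−0.702) = 4.825, so %OS = 100·e^(−4.825) = 0.803%.

%OS ≈ 0.803%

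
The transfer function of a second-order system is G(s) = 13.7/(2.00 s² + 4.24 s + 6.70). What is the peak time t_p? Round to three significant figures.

Dividing through by 2.00: denominator becomes s² + 2.120 s + 3.350.
So ω_n = √3.350 = 1.83 rad/s and ζ = 2.120/(2·1.83) = 0.579.
ω_d = 1.83·√(1 − 0.579²) = 1.49 rad/s. t_p = π/ω_d = 2.11 s.

t_p ≈ 2.11 s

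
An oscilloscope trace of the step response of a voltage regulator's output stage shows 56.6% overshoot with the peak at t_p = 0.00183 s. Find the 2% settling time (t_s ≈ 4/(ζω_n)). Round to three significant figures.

t_s ≈ 0.0129 s

From the overshoot, ζ = −ln(OS)/√(π²+ln²(OS)) = 0.178.
From t_p = π/ω_d, ω_d = π/0.00183 = 1720 rad/s, so ω_n = ω_d/√(1−ζ²) = 1740 rad/s.
t_s ≈ 4/(ζω_n) = 4/(0.178·1740) = 0.0129 s.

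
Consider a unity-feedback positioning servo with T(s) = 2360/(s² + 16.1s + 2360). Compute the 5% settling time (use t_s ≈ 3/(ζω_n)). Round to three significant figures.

Comparing the denominator to s² + 2ζω_n s + ω_n²: ω_n = √2360 = 48.6 rad/s, and 2ζω_n = 16.1 so ζ = 16.1/(2·48.6) = 0.166.
t_s ≈ 3/(ζω_n) = 3/(0.166·48.6) = 0.373 s.

t_s ≈ 0.373 s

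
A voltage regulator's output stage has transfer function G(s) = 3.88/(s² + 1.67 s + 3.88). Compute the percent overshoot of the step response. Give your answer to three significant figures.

Comparing the denominator to s² + 2ζω_n s + ω_n²: ω_n = √3.88 = 1.97 rad/s, and 2ζω_n = 1.67 so ζ = 1.67/(2·1.97) = 0.424.
%OS = 100 e^{−πζ/√(1−ζ²)} with ζ = 0.424 gives 23.0%.

%OS ≈ 23.0%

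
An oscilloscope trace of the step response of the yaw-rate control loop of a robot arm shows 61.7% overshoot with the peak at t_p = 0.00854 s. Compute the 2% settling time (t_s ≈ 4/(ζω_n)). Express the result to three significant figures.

t_s ≈ 0.0707 s

The overshoot fixes ζ = −ln(OS)/√(π²+ln²(OS)) = 0.152.
From t_p = π/ω_d, ω_d = π/0.00854 = 368 rad/s, so ω_n = ω_d/√(1−ζ²) = 372 rad/s.
t_s ≈ 4/(ζω_n) = 4/(0.152·372) = 0.0707 s.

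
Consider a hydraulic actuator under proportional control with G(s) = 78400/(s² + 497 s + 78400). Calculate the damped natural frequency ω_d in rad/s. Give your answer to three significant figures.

ω_n = √78400 = 280 rad/s; ζ = 497/(2·280) = 0.887.
ω_d = 280·√(1 − 0.887²) = 129 rad/s.

ω_d ≈ 129 rad/s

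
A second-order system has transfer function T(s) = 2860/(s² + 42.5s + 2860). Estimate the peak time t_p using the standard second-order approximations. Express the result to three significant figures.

t_p ≈ 0.0640 s

Matching coefficients with s² + 2ζω_n s + ω_n² gives ω_n² = 2860 ⇒ ω_n = 53.5 rad/s, and ζ = 42.5/(2ω_n) = 0.397.
ω_d = ω_n√(1−ζ²) = 49.1 rad/s. Then t_p = π/ω_d = 0.0640 s.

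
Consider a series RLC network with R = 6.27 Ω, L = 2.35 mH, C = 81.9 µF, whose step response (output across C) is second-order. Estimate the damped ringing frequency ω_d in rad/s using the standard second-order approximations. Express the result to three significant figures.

For a series RLC circuit (capacitor voltage as output), ω_n = 1/√(LC) = 1/√(2.35 mH · 81.9 µF) = 2280 rad/s.
ζ = (R/2)·√(C/L) = (6.27/2)·√(81.9 µF/2.35 mH) = 0.585.
The damped frequency ω_d = ω_n√(1−ζ²) = 1850 rad/s.

ω_d ≈ 1850 rad/s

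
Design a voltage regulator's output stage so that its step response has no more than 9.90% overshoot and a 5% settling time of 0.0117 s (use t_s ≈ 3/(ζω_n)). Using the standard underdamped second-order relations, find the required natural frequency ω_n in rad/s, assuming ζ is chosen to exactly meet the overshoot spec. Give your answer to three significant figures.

ω_n ≈ 433 rad/s

ζ = −ln(OS)/√(π² + (ln OS)²). With OS = 0.0990, ln OS = −2.313 and ζ = 2.313/3.901 = 0.593.
From t_s ≈ 3/(ζω_n): ω_n = 3/(ζ·t_s) = 3/(0.593·0.0117) = 433 rad/s.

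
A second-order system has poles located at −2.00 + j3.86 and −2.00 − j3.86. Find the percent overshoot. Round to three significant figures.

With σ = 2.00, ω_d = 3.86: ω_n = √(σ²+ω_d²) = 4.35 rad/s, ζ = σ/ω_n = 0.460.
Overshoot: exp(−π·0.460/√(1−0.460²)) = 0.196, i.e. 19.6%.

%OS ≈ 19.6%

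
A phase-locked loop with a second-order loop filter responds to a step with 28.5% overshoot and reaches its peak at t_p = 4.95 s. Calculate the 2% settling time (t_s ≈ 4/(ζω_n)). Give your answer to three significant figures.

The overshoot fixes ζ = −ln(OS)/√(π²+ln²(OS)) = 0.371.
t_p = π/ω_d ⇒ ω_d = 0.635 rad/s; then ω_n = ω_d/√(1−ζ²) = 0.683 rad/s.
t_s ≈ 4/(ζω_n) = 4/(0.371·0.683) = 15.8 s.

t_s ≈ 15.8 s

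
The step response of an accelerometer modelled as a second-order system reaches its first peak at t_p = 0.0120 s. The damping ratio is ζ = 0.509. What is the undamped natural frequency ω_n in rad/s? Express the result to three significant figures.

Peak time t_p = π/ω_d, so ω_d = π/t_p = π/0.0120 = 262 rad/s.
ω_n = ω_d/√(1−ζ²) = 262/√0.741 = 304 rad/s.

ω_n ≈ 304 rad/s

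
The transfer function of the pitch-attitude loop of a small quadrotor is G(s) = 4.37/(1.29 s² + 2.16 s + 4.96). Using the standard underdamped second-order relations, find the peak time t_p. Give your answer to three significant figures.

t_p ≈ 1.77 s

Dividing through by 1.29: denominator becomes s² + 1.674 s + 3.845.
So ω_n = √3.845 = 1.96 rad/s and ζ = 1.674/(2·1.96) = 0.427.
ω_d = ω_n√(1−ζ²) = 1.77 rad/s. t_p = π/ω_d = 1.77 s.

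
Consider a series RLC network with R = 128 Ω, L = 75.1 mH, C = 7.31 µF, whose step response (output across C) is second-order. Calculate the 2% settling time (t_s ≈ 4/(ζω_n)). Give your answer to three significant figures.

For a series RLC circuit (capacitor voltage as output), ω_n = 1/√(LC) = 1/√(75.1 mH · 7.31 µF) = 1350 rad/s.
ζ = (R/2)·√(C/L) = (128/2)·√(7.31 µF/75.1 mH) = 0.631.
t_s ≈ 4/(ζω_n) = 0.00469 s.

t_s ≈ 0.00469 s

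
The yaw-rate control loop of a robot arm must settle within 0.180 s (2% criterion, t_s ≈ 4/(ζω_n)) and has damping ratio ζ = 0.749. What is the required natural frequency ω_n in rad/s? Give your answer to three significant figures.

Rearranging t_s ≈ 4/(ζω_n) gives ω_n = 4/(ζ·t_s) = 4/(0.749 × 0.180) = 29.7 rad/s.

ω_n ≈ 29.7 rad/s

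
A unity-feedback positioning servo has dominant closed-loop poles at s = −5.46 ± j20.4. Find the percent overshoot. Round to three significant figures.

%OS ≈ 43.1%

With σ = 5.46, ω_d = 20.4: ω_n = √(σ²+ω_d²) = 21.1 rad/s, ζ = σ/ω_n = 0.259.
%OS = 100·exp(−πζ/√(1−ζ²)) = 43.1%.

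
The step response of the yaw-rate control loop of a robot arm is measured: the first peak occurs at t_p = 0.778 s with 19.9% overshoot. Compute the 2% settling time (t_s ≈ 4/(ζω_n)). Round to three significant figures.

From the overshoot, ζ = −ln(OS)/√(π²+ln²(OS)) = 0.457.
From t_p = π/ω_d, ω_d = π/0.778 = 4.04 rad/s, so ω_n = ω_d/√(1−ζ²) = 4.54 rad/s.
t_s ≈ 4/(ζω_n) = 4/(0.457·4.54) = 1.93 s.

t_s ≈ 1.93 s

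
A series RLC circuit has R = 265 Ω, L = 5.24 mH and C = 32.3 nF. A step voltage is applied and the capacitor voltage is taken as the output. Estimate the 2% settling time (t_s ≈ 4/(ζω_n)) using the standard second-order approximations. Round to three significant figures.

t_s ≈ 0.000158 s

For a series RLC circuit (capacitor voltage as output), ω_n = 1/√(LC) = 1/√(5.24 mH · 32.3 nF) = 76900 rad/s.
ζ = (R/2)·√(C/L) = (265/2)·√(32.3 nF/5.24 mH) = 0.329.
t_s ≈ 4/(ζω_n) = 0.000158 s.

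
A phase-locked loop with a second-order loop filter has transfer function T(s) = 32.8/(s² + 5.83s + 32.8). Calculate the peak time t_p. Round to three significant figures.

t_p ≈ 0.637 s

Comparing the denominator to s² + 2ζω_n s + ω_n²: ω_n = √32.8 = 5.73 rad/s, and 2ζω_n = 5.83 so ζ = 5.83/(2·5.73) = 0.509.
ω_d = ω_n√(1−ζ²) = 4.93 rad/s. Then t_p = π/ω_d = 0.637 s.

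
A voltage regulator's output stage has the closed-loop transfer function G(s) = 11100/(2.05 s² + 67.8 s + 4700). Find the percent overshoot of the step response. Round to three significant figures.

%OS ≈ 31.5%

Dividing through by 2.05: denominator becomes s² + 33.07 s + 2293.
So ω_n = √2293 = 47.9 rad/s and ζ = 33.07/(2·47.9) = 0.345.
%OS = 100 e^{−πζ/√(1−ζ²)} with ζ = 0.345 gives 31.5%.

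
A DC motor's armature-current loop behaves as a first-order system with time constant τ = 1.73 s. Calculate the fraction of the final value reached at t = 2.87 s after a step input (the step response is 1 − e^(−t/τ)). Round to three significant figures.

y(t)/y_∞ = 1 − e^(−t/τ) = 1 − e^(−2.87/1.73) = 1 − e^(−1.66) = 0.810.

y/y_∞ ≈ 0.810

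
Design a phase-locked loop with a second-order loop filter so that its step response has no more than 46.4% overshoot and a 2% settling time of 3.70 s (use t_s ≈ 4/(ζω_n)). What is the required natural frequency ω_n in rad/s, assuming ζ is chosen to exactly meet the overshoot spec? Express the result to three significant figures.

From %OS = 100·exp(−πζ/√(1−ζ²)), invert to get ζ = −ln(OS)/√(π² + ln²(OS)) with OS = 0.464.
−ln 0.464 = 0.7679, so ζ = 0.7679/√(π² + 0.5896) = 0.237.
Then ω_n = 4/(ζ t_s) = 4/(0.237 × 3.70) = 4.55 rad/s.

ω_n ≈ 4.55 rad/s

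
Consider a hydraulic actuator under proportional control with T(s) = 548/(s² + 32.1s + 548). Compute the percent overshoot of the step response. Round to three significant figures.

Comparing the denominator to s² + 2ζω_n s + ω_n²: ω_n = √548 = 23.4 rad/s, and 2ζω_n = 32.1 so ζ = 32.1/(2·23.4) = 0.686.
Overshoot: exp(−π·0.686/√(1−0.686²)) = 0.0519, i.e. 5.19%.

%OS ≈ 5.19%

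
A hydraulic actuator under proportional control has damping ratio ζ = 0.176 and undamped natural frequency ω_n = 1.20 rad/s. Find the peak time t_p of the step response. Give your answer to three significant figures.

The damped frequency is ω_d = ω_n√(1−ζ²) = 1.20·√(1−0.0310) = 1.18 rad/s.
Peak time t_p = π/ω_d = π/1.18 = 2.66 s.

t_p ≈ 2.66 s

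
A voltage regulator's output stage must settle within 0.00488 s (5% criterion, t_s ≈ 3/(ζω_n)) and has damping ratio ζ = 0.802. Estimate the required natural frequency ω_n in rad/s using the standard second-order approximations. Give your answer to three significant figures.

ω_n ≈ 767 rad/s

Rearranging t_s ≈ 3/(ζω_n) gives ω_n = 3/(ζ·t_s) = 3/(0.802 × 0.00488) = 767 rad/s.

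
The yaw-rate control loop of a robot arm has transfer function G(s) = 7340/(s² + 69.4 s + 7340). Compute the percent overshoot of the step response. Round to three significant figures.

%OS ≈ 24.9%

ω_n = √7340 = 85.7 rad/s; ζ = 69.4/(2·85.7) = 0.405.
Overshoot: exp(−π·0.405/√(1−0.405²)) = 0.249, i.e. 24.9%.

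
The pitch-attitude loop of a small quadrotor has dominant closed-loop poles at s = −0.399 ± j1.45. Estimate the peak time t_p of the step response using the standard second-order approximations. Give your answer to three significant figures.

t_p = π/ω_d with ω_d = 1.45 (the imaginary part), so t_p = 2.17 s.

t_p ≈ 2.17 s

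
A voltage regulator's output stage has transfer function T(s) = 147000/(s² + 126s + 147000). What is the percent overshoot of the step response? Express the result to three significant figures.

Comparing the denominator to s² + 2ζω_n s + ω_n²: ω_n = √147000 = 383 rad/s, and 2ζω_n = 126 so ζ = 126/(2·383) = 0.164.
%OS = 100·exp(−πζ/√(1−ζ²)) = 59.3%.

%OS ≈ 59.3%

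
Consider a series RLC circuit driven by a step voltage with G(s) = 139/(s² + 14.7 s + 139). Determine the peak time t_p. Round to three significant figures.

t_p ≈ 0.341 s

Comparing the denominator to s² + 2ζω_n s + ω_n²: ω_n = √139 = 11.8 rad/s, and 2ζω_n = 14.7 so ζ = 14.7/(2·11.8) = 0.623.
ω_d = 11.8·√(1 − 0.623²) = 9.22 rad/s. Then t_p = π/ω_d = 0.341 s.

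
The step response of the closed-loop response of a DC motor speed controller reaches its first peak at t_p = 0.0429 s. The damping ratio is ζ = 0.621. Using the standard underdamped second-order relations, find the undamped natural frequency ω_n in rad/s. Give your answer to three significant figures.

ω_n ≈ 93.4 rad/s

Peak time t_p = π/ω_d, so ω_d = π/t_p = π/0.0429 = 73.2 rad/s.
ω_n = ω_d/√(1−ζ²) = 73.2/√0.614 = 93.4 rad/s.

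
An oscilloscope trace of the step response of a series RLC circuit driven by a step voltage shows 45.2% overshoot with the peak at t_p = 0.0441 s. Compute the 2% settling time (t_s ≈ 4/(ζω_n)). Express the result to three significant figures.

ζ from %OS: ζ = |ln 0.452|/√(π²+ln²0.452) = 0.245.
From t_p = π/ω_d, ω_d = π/0.0441 = 71.2 rad/s, so ω_n = ω_d/√(1−ζ²) = 73.5 rad/s.
t_s ≈ 4/(ζω_n) = 4/(0.245·73.5) = 0.222 s.

t_s ≈ 0.222 s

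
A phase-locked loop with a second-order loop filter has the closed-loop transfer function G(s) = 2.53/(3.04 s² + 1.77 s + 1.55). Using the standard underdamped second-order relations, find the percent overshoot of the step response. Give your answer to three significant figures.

Dividing through by 3.04: denominator becomes s² + 0.5822 s + 0.5099.
So ω_n = √0.5099 = 0.714 rad/s and ζ = 0.5822/(2·0.714) = 0.408.
Overshoot: exp(−π·0.408/√(1−0.408²)) = 0.246, i.e. 24.6%.

%OS ≈ 24.6%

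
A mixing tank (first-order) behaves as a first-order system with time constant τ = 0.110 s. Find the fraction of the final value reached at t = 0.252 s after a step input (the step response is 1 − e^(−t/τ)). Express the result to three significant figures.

y(t)/y_∞ = 1 − e^(−t/τ) = 1 − e^(−0.252/0.110) = 1 − e^(−2.29) = 0.899.

y/y_∞ ≈ 0.899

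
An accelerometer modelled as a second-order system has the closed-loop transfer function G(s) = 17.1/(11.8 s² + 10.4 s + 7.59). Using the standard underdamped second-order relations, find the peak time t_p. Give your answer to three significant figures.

t_p ≈ 4.69 s

Dividing through by 11.8: denominator becomes s² + 0.8814 s + 0.6432.
So ω_n = √0.6432 = 0.802 rad/s and ζ = 0.8814/(2·0.802) = 0.549.
ω_d = 0.802·√(1 − 0.549²) = 0.670 rad/s. t_p = π/ω_d = 4.69 s.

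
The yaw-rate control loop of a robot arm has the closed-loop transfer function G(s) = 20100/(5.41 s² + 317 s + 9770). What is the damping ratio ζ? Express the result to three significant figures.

Dividing through by 5.41: denominator becomes s² + 58.60 s + 1806.
So ω_n = √1806 = 42.5 rad/s and ζ = 58.60/(2·42.5) = 0.689.

ζ ≈ 0.689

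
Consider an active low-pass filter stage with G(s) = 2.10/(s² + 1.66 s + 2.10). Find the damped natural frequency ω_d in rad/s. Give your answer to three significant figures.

Comparing the denominator to s² + 2ζω_n s + ω_n²: ω_n = √2.10 = 1.45 rad/s, and 2ζω_n = 1.66 so ζ = 1.66/(2·1.45) = 0.573.
ω_d = ω_n√(1−ζ²) = 1.19 rad/s.

ω_d ≈ 1.19 rad/s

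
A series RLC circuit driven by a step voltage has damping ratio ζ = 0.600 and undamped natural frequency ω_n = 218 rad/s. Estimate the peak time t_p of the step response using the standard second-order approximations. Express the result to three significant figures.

t_p ≈ 0.0180 s

The damped frequency is ω_d = ω_n√(1−ζ²) = 218·√(1−0.360) = 174 rad/s.
Peak time t_p = π/ω_d = π/174 = 0.0180 s.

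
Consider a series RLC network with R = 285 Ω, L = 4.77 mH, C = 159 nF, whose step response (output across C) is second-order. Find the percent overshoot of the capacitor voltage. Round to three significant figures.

For a series RLC circuit (capacitor voltage as output), ω_n = 1/√(LC) = 1/√(4.77 mH · 159 nF) = 36300 rad/s.
ζ = (R/2)·√(C/L) = (285/2)·√(159 nF/4.77 mH) = 0.823.
%OS = 100·exp(−πζ/√(1−ζ²)) = 1.06%.

%OS ≈ 1.06%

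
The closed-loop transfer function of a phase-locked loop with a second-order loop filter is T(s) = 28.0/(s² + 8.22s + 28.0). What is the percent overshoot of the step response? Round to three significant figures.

ω_n = √28.0 = 5.29 rad/s; ζ = 8.22/(2·5.29) = 0.777.
%OS = 100 e^{−πζ/√(1−ζ²)} with ζ = 0.777 gives 2.08%.

%OS ≈ 2.08%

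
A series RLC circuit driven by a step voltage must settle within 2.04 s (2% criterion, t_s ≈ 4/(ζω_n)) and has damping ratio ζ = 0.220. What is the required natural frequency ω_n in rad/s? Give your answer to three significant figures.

Rearranging t_s ≈ 4/(ζω_n) gives ω_n = 4/(ζ·t_s) = 4/(0.220 × 2.04) = 8.91 rad/s.

ω_n ≈ 8.91 rad/s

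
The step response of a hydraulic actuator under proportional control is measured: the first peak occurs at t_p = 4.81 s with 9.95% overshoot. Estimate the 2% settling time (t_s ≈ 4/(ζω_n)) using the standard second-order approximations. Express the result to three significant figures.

ζ from %OS: ζ = |ln 0.0995|/√(π²+ln²0.0995) = 0.592.
t_p = π/ω_d ⇒ ω_d = 0.653 rad/s; then ω_n = ω_d/√(1−ζ²) = 0.810 rad/s.
t_s ≈ 4/(ζω_n) = 4/(0.592·0.810) = 8.34 s.

t_s ≈ 8.34 s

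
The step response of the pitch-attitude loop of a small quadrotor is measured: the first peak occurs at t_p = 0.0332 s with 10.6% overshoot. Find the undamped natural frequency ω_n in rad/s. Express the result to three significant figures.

ω_n ≈ 116 rad/s

The overshoot fixes ζ = −ln(OS)/√(π²+ln²(OS)) = 0.581.
t_p = π/ω_d ⇒ ω_d = 94.6 rad/s; then ω_n = ω_d/√(1−ζ²) = 116 rad/s.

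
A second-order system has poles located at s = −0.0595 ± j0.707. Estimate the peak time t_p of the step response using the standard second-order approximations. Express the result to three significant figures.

t_p ≈ 4.44 s

t_p = π/ω_d with ω_d = 0.707 (the imaginary part), so t_p = 4.44 s.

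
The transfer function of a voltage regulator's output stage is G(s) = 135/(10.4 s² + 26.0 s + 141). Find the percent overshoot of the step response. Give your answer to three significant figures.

Dividing through by 10.4: denominator becomes s² + 2.500 s + 13.56.
So ω_n = √13.56 = 3.68 rad/s and ζ = 2.500/(2·3.68) = 0.339.
%OS = 100 e^{−πζ/√(1−ζ²)} with ζ = 0.339 gives 32.2%.

%OS ≈ 32.2%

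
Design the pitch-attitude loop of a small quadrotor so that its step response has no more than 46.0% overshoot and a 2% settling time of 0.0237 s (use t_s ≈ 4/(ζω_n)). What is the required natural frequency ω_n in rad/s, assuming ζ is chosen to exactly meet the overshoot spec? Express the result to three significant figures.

From %OS = 100·exp(−πζ/√(1−ζ²)), invert to get ζ = −ln(OS)/√(π² + ln²(OS)) with OS = 0.460.
−ln 0.460 = 0.7765, so ζ = 0.7765/√(π² + 0.6030) = 0.240.
Then ω_n = 4/(ζ t_s) = 4/(0.240 × 0.0237) = 703 rad/s.

ω_n ≈ 703 rad/s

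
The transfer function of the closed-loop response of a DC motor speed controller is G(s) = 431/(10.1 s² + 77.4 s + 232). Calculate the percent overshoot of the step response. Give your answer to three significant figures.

%OS ≈ 1.53%

Dividing through by 10.1: denominator becomes s² + 7.663 s + 22.97.
So ω_n = √22.97 = 4.79 rad/s and ζ = 7.663/(2·4.79) = 0.799.
%OS = 100·exp(−πζ/√(1−ζ²)) = 1.53%.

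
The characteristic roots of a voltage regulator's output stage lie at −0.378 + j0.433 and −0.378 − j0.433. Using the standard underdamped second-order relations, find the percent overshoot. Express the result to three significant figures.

|pole| = ω_n = √(0.378² + 0.433²) = 0.575 rad/s; ζ = cos θ = σ/ω_n = 0.658.
%OS = 100·exp(−πζ/√(1−ζ²)) = 6.44%.

%OS ≈ 6.44%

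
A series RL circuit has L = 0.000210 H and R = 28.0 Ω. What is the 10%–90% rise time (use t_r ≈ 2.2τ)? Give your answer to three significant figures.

τ = L/R = 0.000210/28.0 = 0.00000750 s.
t_r ≈ 2.2τ = 0.0000165 s.

t_r ≈ 0.0000165 s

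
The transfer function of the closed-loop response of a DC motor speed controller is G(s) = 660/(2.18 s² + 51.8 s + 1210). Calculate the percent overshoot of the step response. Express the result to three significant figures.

%OS ≈ 16.0%

Dividing through by 2.18: denominator becomes s² + 23.76 s + 555.0.
So ω_n = √555.0 = 23.6 rad/s and ζ = 23.76/(2·23.6) = 0.504.
%OS = 100·exp(−πζ/√(1−ζ²)) = 16.0%.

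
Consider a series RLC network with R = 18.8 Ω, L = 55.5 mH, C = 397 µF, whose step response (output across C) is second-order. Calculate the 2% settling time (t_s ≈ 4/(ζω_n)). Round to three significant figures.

t_s ≈ 0.0236 s

For a series RLC circuit (capacitor voltage as output), ω_n = 1/√(LC) = 1/√(55.5 mH · 397 µF) = 213 rad/s.
ζ = (R/2)·√(C/L) = (18.8/2)·√(397 µF/55.5 mH) = 0.795.
t_s ≈ 4/(ζω_n) = 0.0236 s.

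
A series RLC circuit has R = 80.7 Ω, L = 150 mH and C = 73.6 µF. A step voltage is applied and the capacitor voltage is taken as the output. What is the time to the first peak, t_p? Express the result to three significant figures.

t_p ≈ 0.0233 s

For a series RLC circuit (capacitor voltage as output), ω_n = 1/√(LC) = 1/√(150 mH · 73.6 µF) = 301 rad/s.
ζ = (R/2)·√(C/L) = (80.7/2)·√(73.6 µF/150 mH) = 0.894.
ω_d = ω_n√(1−ζ²) = 135 rad/s. t_p = π/ω_d = 0.0233 s.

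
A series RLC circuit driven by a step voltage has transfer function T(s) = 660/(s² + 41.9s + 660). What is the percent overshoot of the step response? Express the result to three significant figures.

Matching coefficients with s² + 2ζω_n s + ω_n² gives ω_n² = 660 ⇒ ω_n = 25.7 rad/s, and ζ = 41.9/(2ω_n) = 0.815.
Overshoot: exp(−π·0.815/√(1−0.815²)) = 0.0120, i.e. 1.20%.

%OS ≈ 1.20%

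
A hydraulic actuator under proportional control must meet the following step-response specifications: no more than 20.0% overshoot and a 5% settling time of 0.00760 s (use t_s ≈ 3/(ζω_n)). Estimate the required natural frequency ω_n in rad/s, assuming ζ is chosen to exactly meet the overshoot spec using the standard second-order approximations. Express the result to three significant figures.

ζ = −ln(OS)/√(π² + (ln OS)²). With OS = 0.200, ln OS = −1.609 and ζ = 1.609/3.530 = 0.456.
From t_s ≈ 3/(ζω_n): ω_n = 3/(ζ·t_s) = 3/(0.456·0.00760) = 866 rad/s.

ω_n ≈ 866 rad/s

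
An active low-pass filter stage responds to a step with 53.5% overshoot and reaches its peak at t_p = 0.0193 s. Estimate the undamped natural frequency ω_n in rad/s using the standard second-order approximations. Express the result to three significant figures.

The overshoot fixes ζ = −ln(OS)/√(π²+ln²(OS)) = 0.195.
From t_p = π/ω_d, ω_d = π/0.0193 = 163 rad/s, so ω_n = ω_d/√(1−ζ²) = 166 rad/s.

ω_n ≈ 166 rad/s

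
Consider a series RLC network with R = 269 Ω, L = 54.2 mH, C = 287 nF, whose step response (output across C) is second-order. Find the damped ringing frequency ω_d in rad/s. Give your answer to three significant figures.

ω_d ≈ 7620 rad/s

For a series RLC circuit (capacitor voltage as output), ω_n = 1/√(LC) = 1/√(54.2 mH · 287 nF) = 8020 rad/s.
ζ = (R/2)·√(C/L) = (269/2)·√(287 nF/54.2 mH) = 0.310.
ω_d = 8020·√(1 − 0.310²) = 7620 rad/s.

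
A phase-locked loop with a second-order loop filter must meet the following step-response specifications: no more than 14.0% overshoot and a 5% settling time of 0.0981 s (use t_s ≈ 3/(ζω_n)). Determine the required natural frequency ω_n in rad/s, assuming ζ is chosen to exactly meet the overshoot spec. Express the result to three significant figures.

ζ = −ln(OS)/√(π² + (ln OS)²). With OS = 0.140, ln OS = −1.966 and ζ = 1.966/3.706 = 0.531.
From t_s ≈ 3/(ζω_n): ω_n = 3/(ζ·t_s) = 3/(0.531·0.0981) = 57.6 rad/s.

ω_n ≈ 57.6 rad/s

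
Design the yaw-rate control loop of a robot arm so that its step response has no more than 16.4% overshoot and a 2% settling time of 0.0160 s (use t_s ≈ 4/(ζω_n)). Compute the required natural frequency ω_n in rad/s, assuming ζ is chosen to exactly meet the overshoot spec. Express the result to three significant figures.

ω_n ≈ 501 rad/s

From %OS = 100·exp(−πζ/√(1−ζ²)), invert to get ζ = −ln(OS)/√(π² + ln²(OS)) with OS = 0.164.
−ln 0.164 = 1.808, so ζ = 1.808/√(π² + 3.268) = 0.499.
From t_s ≈ 4/(ζω_n): ω_n = 4/(ζ·t_s) = 4/(0.499·0.0160) = 501 rad/s.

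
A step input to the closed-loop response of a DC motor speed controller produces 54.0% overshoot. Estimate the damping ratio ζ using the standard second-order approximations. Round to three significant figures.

Inverting the overshoot relation: ζ = |ln 0.540|/√(π² + ln²0.540) = 0.192.

ζ ≈ 0.192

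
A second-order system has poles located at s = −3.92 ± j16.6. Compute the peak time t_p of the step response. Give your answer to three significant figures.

t_p = π/ω_d with ω_d = 16.6 (the imaginary part), so t_p = 0.189 s.

t_p ≈ 0.189 s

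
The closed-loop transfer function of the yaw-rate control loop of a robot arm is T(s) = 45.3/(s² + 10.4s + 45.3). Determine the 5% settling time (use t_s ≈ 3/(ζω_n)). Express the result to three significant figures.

ω_n = √45.3 = 6.73 rad/s; ζ = 10.4/(2·6.73) = 0.773.
t_s ≈ 3/(ζω_n) = 3/(0.773·6.73) = 0.577 s.

t_s ≈ 0.577 s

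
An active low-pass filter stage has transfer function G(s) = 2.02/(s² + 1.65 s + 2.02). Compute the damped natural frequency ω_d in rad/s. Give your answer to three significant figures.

ω_d ≈ 1.16 rad/s

Comparing the denominator to s² + 2ζω_n s + ω_n²: ω_n = √2.02 = 1.42 rad/s, and 2ζω_n = 1.65 so ζ = 1.65/(2·1.42) = 0.580.
The damped frequency ω_d = ω_n√(1−ζ²) = 1.16 rad/s.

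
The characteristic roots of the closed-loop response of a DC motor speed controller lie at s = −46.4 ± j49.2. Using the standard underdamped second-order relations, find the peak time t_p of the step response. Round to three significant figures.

t_p = π/ω_d with ω_d = 49.2 (the imaginary part), so t_p = 0.0639 s.

t_p ≈ 0.0639 s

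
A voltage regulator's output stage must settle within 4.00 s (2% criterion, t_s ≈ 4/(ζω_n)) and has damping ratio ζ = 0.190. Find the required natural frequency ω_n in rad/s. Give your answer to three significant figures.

ω_n ≈ 5.26 rad/s

Rearranging t_s ≈ 4/(ζω_n) gives ω_n = 4/(ζ·t_s) = 4/(0.190 × 4.00) = 5.26 rad/s.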